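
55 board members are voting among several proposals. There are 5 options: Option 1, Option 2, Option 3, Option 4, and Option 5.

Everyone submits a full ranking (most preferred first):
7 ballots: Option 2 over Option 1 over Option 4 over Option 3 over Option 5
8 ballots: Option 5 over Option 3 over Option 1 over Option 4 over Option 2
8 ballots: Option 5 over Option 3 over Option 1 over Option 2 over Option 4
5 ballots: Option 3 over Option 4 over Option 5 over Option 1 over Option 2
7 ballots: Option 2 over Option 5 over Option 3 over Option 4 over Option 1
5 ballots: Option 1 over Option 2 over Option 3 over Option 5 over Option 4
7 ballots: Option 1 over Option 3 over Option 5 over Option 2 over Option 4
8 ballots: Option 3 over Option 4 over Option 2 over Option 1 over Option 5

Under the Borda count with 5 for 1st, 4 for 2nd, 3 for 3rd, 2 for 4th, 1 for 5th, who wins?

Option 1: 7×4 + 8×3 + 8×3 + 5×2 + 7×1 + 5×5 + 7×5 + 8×2 = 169
Option 2: 7×5 + 8×1 + 8×2 + 5×1 + 7×5 + 5×4 + 7×2 + 8×3 = 157
Option 3: 7×2 + 8×4 + 8×4 + 5×5 + 7×3 + 5×3 + 7×4 + 8×5 = 207
Option 4: 7×3 + 8×2 + 8×1 + 5×4 + 7×2 + 5×1 + 7×1 + 8×4 = 123
Option 5: 7×1 + 8×5 + 8×5 + 5×3 + 7×4 + 5×2 + 7×3 + 8×1 = 169

Option 3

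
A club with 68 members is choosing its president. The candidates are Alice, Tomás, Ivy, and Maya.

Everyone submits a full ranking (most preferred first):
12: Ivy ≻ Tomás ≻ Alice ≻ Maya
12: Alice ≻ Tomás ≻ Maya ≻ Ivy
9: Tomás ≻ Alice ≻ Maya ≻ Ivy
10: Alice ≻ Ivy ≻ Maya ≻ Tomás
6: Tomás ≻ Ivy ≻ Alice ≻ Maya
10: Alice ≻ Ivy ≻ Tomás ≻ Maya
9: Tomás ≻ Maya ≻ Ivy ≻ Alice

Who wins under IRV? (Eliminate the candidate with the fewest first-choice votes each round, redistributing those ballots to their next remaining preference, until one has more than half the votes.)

Tomás

Round 1: Alice 32, Tomás 24, Ivy 12, Maya 0. Maya eliminated.
Round 2: Alice 32, Tomás 24, Ivy 12. Ivy eliminated.
Round 3: Alice 32, Tomás 36. Tomás has a majority (≥35).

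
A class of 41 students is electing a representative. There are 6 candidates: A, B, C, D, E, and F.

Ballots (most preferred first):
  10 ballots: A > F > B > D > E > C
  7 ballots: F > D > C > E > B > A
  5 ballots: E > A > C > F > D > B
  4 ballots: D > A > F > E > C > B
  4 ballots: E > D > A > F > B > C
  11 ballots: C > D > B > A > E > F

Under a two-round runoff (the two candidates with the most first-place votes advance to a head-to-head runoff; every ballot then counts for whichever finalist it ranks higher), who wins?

Round 1 first-place votes: A 10, B 0, C 11, D 4, E 9, F 7. C and A advance.
Runoff: C is ranked above A on 18 ballots, A above C on 23.

A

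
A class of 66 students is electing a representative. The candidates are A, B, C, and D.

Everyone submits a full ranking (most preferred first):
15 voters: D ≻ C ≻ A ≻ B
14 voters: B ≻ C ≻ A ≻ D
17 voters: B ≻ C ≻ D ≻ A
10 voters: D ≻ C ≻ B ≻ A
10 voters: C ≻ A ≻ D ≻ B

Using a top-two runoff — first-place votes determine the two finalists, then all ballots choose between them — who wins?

D

Round 1 first-place votes: A 0, B 31, C 10, D 25. B and D advance.
Runoff: B is ranked above D on 31 ballots, D above B on 35.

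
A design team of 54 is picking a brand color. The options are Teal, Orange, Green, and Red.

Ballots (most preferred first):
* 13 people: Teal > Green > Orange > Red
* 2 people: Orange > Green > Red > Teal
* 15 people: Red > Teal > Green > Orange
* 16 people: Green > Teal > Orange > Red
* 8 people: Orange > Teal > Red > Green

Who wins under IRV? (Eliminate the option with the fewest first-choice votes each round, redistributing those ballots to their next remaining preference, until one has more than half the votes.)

Teal

Round 1: Teal 13, Orange 10, Green 16, Red 15. Orange eliminated.
Round 2: Teal 21, Green 18, Red 15. Red eliminated.
Round 3: Teal 36, Green 18. Teal has a majority (≥28).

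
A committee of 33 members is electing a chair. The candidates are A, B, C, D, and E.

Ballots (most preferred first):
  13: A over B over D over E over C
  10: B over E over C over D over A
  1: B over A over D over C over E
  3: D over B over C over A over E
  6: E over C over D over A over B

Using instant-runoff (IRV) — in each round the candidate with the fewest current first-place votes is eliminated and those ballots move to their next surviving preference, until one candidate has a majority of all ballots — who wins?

A

Round 1: A 13, B 11, C 0, D 3, E 6. C eliminated.
Round 2: A 13, B 11, D 3, E 6. D eliminated.
Round 3: A 13, B 14, E 6. E eliminated.
Round 4: A 19, B 14. A has a majority (≥17).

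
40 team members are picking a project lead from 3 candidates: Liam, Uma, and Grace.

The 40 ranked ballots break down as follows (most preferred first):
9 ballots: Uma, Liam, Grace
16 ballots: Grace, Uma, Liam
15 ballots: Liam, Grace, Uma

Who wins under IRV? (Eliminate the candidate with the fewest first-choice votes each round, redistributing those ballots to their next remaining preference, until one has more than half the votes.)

Round 1: Liam 15, Uma 9, Grace 16. Uma eliminated.
Round 2: Liam 24, Grace 16. Liam has a majority (≥21).

Liam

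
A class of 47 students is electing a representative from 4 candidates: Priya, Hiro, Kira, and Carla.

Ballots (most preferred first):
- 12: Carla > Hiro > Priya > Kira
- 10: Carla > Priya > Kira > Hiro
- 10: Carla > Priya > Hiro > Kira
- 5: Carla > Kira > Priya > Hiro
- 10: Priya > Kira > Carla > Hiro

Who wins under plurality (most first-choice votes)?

Carla

First-place votes: Priya 10, Hiro 0, Kira 0, Carla 37.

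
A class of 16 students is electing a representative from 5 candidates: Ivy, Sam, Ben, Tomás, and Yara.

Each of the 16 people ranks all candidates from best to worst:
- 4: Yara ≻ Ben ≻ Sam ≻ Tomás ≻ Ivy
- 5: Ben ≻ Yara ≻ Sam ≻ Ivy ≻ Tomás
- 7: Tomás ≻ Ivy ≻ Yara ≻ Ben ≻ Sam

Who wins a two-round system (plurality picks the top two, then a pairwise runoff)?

Ben

Round 1 first-place votes: Ivy 0, Sam 0, Ben 5, Tomás 7, Yara 4. Tomás and Ben advance.
Runoff: Tomás is ranked above Ben on 7 ballots, Ben above Tomás on 9.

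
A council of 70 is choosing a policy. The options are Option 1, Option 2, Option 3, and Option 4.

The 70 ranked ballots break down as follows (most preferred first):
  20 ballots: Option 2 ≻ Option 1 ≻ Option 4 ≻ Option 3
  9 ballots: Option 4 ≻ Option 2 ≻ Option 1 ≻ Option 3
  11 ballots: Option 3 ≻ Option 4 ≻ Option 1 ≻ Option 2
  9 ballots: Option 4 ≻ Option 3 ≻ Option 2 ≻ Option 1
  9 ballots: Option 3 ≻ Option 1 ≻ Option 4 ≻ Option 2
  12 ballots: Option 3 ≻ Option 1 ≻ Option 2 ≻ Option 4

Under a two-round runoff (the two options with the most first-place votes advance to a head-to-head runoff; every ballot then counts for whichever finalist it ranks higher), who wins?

Option 3

Round 1 first-place votes: Option 1 0, Option 2 20, Option 3 32, Option 4 18. Option 3 and Option 2 advance.
Runoff: Option 3 is ranked above Option 2 on 41 ballots, Option 2 above Option 3 on 29.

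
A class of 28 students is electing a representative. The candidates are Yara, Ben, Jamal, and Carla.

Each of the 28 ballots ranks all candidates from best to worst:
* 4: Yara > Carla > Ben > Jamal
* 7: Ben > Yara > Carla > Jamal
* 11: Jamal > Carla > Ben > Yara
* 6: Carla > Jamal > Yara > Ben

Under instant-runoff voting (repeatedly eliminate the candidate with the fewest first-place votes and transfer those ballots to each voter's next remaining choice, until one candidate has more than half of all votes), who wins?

Round 1: Yara 4, Ben 7, Jamal 11, Carla 6. Yara eliminated.
Round 2: Ben 7, Jamal 11, Carla 10. Ben eliminated.
Round 3: Jamal 11, Carla 17. Carla has a majority (≥15).

Carla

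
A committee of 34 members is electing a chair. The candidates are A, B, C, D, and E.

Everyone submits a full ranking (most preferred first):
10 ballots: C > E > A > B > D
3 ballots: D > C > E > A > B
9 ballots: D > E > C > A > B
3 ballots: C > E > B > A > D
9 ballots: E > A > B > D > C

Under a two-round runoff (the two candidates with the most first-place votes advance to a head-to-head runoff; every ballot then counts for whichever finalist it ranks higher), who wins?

Round 1 first-place votes: A 0, B 0, C 13, D 12, E 9. C and D advance.
Runoff: C is ranked above D on 13 ballots, D above C on 21.

D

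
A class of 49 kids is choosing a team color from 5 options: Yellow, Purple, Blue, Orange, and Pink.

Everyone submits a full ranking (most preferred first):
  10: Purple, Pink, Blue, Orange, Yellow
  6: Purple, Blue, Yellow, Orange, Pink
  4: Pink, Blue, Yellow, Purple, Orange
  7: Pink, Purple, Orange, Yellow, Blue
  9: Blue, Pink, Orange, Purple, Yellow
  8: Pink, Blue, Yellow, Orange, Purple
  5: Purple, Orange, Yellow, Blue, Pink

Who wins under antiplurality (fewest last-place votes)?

Last-place votes: Yellow 19, Purple 8, Blue 7, Orange 4, Pink 11.

Orange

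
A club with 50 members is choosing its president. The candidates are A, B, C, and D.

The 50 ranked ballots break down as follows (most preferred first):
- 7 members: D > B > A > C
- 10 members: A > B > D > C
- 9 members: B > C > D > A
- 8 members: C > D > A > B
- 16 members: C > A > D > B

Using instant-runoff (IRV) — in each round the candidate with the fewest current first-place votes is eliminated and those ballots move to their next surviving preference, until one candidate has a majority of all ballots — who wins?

Round 1: A 10, B 9, C 24, D 7. D eliminated.
Round 2: A 10, B 16, C 24. A eliminated.
Round 3: B 26, C 24. B has a majority (≥26).

B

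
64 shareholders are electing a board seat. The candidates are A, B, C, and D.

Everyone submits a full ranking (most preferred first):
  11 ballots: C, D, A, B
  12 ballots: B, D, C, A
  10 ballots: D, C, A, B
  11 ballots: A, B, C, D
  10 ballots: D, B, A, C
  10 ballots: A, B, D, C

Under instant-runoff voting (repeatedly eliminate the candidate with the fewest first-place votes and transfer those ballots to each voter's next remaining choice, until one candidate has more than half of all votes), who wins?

D

Round 1: A 21, B 12, C 11, D 20. C eliminated.
Round 2: A 21, B 12, D 31. B eliminated.
Round 3: A 21, D 43. D has a majority (≥33).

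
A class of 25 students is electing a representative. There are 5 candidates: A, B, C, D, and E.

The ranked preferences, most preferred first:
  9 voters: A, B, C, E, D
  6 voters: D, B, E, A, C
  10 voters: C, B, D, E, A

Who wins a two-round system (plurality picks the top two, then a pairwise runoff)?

Round 1 first-place votes: A 9, B 0, C 10, D 6, E 0. C and A advance.
Runoff: C is ranked above A on 10 ballots, A above C on 15.

A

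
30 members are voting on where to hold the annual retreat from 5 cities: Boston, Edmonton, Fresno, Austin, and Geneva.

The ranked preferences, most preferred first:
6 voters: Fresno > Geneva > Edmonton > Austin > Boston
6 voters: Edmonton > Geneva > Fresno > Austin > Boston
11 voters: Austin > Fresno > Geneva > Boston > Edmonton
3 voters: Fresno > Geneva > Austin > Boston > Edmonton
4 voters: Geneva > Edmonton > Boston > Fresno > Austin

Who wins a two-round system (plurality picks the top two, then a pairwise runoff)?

Round 1 first-place votes: Boston 0, Edmonton 6, Fresno 9, Austin 11, Geneva 4. Austin and Fresno advance.
Runoff: Austin is ranked above Fresno on 11 ballots, Fresno above Austin on 19.

Fresno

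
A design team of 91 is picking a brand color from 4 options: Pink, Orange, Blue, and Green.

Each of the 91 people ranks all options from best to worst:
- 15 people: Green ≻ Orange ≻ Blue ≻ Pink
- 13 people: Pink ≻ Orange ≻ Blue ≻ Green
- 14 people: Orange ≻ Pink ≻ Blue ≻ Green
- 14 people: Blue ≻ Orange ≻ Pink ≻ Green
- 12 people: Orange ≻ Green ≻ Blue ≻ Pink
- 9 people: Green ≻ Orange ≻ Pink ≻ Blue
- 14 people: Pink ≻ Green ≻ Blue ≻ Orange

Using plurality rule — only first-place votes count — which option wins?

First-place votes: Pink 27, Orange 26, Blue 14, Green 24.

Pink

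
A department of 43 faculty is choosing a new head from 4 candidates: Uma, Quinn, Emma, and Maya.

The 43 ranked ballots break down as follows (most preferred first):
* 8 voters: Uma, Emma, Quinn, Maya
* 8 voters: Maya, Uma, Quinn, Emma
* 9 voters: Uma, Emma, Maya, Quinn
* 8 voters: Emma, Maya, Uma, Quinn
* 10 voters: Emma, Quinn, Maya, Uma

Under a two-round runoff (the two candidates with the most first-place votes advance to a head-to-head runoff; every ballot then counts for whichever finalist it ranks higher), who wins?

Round 1 first-place votes: Uma 17, Quinn 0, Emma 18, Maya 8. Emma and Uma advance.
Runoff: Emma is ranked above Uma on 18 ballots, Uma above Emma on 25.

Uma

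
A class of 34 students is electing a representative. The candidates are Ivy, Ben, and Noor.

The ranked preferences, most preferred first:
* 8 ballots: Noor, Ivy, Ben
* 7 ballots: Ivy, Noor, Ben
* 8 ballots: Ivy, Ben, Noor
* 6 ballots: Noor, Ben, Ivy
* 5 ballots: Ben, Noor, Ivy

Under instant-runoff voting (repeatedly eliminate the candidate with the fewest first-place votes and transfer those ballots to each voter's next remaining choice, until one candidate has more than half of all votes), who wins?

Noor

Round 1: Ivy 15, Ben 5, Noor 14. Ben eliminated.
Round 2: Ivy 15, Noor 19. Noor has a majority (≥18).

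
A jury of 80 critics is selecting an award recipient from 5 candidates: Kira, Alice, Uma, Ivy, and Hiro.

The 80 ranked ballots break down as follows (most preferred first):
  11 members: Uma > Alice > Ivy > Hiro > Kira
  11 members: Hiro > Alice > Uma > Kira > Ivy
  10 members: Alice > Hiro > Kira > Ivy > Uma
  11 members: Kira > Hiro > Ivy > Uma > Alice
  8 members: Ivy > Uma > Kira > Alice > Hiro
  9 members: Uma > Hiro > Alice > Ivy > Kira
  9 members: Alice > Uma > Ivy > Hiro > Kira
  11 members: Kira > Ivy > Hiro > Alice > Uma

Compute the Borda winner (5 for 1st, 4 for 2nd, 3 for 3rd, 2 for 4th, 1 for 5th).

Kira: 11×1 + 11×2 + 10×3 + 11×5 + 8×3 + 9×1 + 9×1 + 11×5 = 215
Alice: 11×4 + 11×4 + 10×5 + 11×1 + 8×2 + 9×3 + 9×5 + 11×2 = 259
Uma: 11×5 + 11×3 + 10×1 + 11×2 + 8×4 + 9×5 + 9×4 + 11×1 = 244
Ivy: 11×3 + 11×1 + 10×2 + 11×3 + 8×5 + 9×2 + 9×3 + 11×4 = 226
Hiro: 11×2 + 11×5 + 10×4 + 11×4 + 8×1 + 9×4 + 9×2 + 11×3 = 256

Alice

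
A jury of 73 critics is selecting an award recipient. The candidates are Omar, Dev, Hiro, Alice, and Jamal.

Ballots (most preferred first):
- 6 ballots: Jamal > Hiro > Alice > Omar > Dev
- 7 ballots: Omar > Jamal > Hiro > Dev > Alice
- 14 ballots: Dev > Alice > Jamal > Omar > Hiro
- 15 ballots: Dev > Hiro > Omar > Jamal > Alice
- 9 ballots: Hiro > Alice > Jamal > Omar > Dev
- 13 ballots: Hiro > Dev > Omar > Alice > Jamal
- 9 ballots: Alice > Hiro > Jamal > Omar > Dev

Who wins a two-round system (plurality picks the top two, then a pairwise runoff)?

Hiro

Round 1 first-place votes: Omar 7, Dev 29, Hiro 22, Alice 9, Jamal 6. Dev and Hiro advance.
Runoff: Dev is ranked above Hiro on 29 ballots, Hiro above Dev on 44.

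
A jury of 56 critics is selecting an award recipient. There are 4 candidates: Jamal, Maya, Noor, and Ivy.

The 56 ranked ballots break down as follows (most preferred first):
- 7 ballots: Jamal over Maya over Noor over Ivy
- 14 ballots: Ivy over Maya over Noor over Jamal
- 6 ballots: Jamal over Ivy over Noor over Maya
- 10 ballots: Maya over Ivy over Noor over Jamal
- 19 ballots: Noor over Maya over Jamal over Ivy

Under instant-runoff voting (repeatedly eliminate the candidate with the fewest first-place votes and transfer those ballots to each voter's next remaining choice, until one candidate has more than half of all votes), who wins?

Ivy

Round 1: Jamal 13, Maya 10, Noor 19, Ivy 14. Maya eliminated.
Round 2: Jamal 13, Noor 19, Ivy 24. Jamal eliminated.
Round 3: Noor 26, Ivy 30. Ivy has a majority (≥29).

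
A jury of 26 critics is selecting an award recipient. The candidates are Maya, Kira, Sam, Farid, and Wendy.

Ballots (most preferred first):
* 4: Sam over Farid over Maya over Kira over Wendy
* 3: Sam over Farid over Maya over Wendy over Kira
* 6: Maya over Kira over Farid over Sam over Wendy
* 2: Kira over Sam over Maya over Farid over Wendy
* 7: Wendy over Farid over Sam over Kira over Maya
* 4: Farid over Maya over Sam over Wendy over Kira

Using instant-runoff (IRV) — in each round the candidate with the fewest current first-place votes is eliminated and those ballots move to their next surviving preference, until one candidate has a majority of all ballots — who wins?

Round 1: Maya 6, Kira 2, Sam 7, Farid 4, Wendy 7. Kira eliminated.
Round 2: Maya 6, Sam 9, Farid 4, Wendy 7. Farid eliminated.
Round 3: Maya 10, Sam 9, Wendy 7. Wendy eliminated.
Round 4: Maya 10, Sam 16. Sam has a majority (≥14).

Sam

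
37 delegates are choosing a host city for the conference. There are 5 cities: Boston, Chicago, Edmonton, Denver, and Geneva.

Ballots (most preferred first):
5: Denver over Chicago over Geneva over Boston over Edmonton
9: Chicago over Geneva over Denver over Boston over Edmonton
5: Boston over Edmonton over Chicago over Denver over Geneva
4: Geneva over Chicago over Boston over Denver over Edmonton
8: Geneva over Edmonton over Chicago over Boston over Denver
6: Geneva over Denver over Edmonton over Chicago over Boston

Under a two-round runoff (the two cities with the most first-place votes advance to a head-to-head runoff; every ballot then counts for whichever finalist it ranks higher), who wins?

Chicago

Round 1 first-place votes: Boston 5, Chicago 9, Edmonton 0, Denver 5, Geneva 18. Geneva and Chicago advance.
Runoff: Geneva is ranked above Chicago on 18 ballots, Chicago above Geneva on 19.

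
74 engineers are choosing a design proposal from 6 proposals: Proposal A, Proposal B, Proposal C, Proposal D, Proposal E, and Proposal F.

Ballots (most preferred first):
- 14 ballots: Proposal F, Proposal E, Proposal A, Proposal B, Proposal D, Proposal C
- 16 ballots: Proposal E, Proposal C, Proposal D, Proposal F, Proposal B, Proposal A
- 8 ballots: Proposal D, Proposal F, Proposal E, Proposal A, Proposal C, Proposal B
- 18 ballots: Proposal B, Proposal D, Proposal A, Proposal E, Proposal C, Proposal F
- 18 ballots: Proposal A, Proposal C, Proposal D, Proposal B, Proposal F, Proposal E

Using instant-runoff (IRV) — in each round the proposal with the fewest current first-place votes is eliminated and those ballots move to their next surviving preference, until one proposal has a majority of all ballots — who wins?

Round 1: Proposal A 18, Proposal B 18, Proposal C 0, Proposal D 8, Proposal E 16, Proposal F 14. Proposal C eliminated.
Round 2: Proposal A 18, Proposal B 18, Proposal D 8, Proposal E 16, Proposal F 14. Proposal D eliminated.
Round 3: Proposal A 18, Proposal B 18, Proposal E 16, Proposal F 22. Proposal E eliminated.
Round 4: Proposal A 18, Proposal B 18, Proposal F 38. Proposal F has a majority (≥38).

Proposal F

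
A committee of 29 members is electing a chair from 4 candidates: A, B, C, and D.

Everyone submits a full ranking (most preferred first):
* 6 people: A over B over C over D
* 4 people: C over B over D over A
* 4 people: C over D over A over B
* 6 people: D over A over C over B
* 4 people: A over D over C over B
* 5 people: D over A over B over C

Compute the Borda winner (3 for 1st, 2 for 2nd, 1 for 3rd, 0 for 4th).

A

A: 6×3 + 4×0 + 4×1 + 6×2 + 4×3 + 5×2 = 56
B: 6×2 + 4×2 + 4×0 + 6×0 + 4×0 + 5×1 = 25
C: 6×1 + 4×3 + 4×3 + 6×1 + 4×1 + 5×0 = 40
D: 6×0 + 4×1 + 4×2 + 6×3 + 4×2 + 5×3 = 53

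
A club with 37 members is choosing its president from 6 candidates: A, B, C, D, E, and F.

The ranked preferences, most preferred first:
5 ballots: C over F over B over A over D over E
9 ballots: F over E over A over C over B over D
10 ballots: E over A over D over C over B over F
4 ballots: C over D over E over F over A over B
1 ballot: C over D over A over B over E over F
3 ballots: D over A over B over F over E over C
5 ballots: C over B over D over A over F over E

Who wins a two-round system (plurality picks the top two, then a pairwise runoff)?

Round 1 first-place votes: A 0, B 0, C 15, D 3, E 10, F 9. C and E advance.
Runoff: C is ranked above E on 15 ballots, E above C on 22.

E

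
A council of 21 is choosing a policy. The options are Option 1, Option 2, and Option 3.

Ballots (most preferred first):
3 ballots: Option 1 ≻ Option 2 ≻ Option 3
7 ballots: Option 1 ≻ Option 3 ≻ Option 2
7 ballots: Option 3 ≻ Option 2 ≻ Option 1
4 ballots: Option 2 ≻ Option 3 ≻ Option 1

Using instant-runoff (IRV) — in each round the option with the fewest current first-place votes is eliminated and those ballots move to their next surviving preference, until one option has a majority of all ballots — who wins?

Option 3

Round 1: Option 1 10, Option 2 4, Option 3 7. Option 2 eliminated.
Round 2: Option 1 10, Option 3 11. Option 3 has a majority (≥11).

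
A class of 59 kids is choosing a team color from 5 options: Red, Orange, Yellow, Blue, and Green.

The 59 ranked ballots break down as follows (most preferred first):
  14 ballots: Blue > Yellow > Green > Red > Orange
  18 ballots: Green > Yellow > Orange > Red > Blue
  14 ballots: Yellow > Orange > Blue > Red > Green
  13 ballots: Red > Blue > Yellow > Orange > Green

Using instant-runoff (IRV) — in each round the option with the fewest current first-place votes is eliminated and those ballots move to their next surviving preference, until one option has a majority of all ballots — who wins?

Round 1: Red 13, Orange 0, Yellow 14, Blue 14, Green 18. Orange eliminated.
Round 2: Red 13, Yellow 14, Blue 14, Green 18. Red eliminated.
Round 3: Yellow 14, Blue 27, Green 18. Yellow eliminated.
Round 4: Blue 41, Green 18. Blue has a majority (≥30).

Blue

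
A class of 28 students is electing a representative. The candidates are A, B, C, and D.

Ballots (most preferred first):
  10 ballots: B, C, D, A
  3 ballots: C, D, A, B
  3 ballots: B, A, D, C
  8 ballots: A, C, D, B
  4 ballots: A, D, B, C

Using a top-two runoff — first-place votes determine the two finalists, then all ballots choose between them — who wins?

A

Round 1 first-place votes: A 12, B 13, C 3, D 0. B and A advance.
Runoff: B is ranked above A on 13 ballots, A above B on 15.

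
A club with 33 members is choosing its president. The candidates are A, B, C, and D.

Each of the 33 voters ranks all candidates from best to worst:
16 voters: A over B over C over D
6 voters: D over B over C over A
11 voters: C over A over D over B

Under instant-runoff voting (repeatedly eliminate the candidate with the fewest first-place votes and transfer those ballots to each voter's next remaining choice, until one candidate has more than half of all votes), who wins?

Round 1: A 16, B 0, C 11, D 6. B eliminated.
Round 2: A 16, C 11, D 6. D eliminated.
Round 3: A 16, C 17. C has a majority (≥17).

C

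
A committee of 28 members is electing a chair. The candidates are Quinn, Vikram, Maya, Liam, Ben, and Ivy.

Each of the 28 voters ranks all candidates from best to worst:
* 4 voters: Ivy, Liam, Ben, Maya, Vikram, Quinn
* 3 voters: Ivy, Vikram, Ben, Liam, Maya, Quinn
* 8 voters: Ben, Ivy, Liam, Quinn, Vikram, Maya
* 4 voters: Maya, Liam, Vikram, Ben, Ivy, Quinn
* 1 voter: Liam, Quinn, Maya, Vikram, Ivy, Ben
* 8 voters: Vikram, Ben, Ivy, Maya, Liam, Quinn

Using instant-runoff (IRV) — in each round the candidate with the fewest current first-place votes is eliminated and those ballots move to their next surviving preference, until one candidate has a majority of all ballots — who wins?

Round 1: Quinn 0, Vikram 8, Maya 4, Liam 1, Ben 8, Ivy 7. Quinn eliminated.
Round 2: Vikram 8, Maya 4, Liam 1, Ben 8, Ivy 7. Liam eliminated.
Round 3: Vikram 8, Maya 5, Ben 8, Ivy 7. Maya eliminated.
Round 4: Vikram 13, Ben 8, Ivy 7. Ivy eliminated.
Round 5: Vikram 16, Ben 12. Vikram has a majority (≥15).

Vikram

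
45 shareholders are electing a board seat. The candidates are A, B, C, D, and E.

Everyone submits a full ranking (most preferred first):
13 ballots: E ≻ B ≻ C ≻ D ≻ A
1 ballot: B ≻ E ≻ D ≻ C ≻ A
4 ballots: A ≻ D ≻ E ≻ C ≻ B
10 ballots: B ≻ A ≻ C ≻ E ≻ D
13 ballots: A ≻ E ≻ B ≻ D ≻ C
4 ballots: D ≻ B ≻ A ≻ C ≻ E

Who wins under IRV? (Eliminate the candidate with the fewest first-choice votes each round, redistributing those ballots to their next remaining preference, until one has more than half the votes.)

B

Round 1: A 17, B 11, C 0, D 4, E 13. C eliminated.
Round 2: A 17, B 11, D 4, E 13. D eliminated.
Round 3: A 17, B 15, E 13. E eliminated.
Round 4: A 17, B 28. B has a majority (≥23).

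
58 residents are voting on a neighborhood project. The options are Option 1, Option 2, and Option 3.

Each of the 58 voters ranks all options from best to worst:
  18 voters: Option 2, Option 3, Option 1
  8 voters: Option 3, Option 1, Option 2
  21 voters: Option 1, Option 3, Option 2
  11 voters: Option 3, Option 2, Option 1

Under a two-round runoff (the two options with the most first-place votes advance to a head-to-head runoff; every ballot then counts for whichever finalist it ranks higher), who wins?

Round 1 first-place votes: Option 1 21, Option 2 18, Option 3 19. Option 1 and Option 3 advance.
Runoff: Option 1 is ranked above Option 3 on 21 ballots, Option 3 above Option 1 on 37.

Option 3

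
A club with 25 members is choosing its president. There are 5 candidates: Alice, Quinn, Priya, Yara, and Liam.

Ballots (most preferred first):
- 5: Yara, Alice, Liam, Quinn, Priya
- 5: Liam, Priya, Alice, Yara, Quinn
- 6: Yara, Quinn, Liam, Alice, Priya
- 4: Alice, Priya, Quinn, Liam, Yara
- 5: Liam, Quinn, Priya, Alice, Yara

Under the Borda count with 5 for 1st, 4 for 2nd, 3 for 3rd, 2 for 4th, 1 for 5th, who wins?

Alice: 5×4 + 5×3 + 6×2 + 4×5 + 5×2 = 77
Quinn: 5×2 + 5×1 + 6×4 + 4×3 + 5×4 = 71
Priya: 5×1 + 5×4 + 6×1 + 4×4 + 5×3 = 62
Yara: 5×5 + 5×2 + 6×5 + 4×1 + 5×1 = 74
Liam: 5×3 + 5×5 + 6×3 + 4×2 + 5×5 = 91

Liam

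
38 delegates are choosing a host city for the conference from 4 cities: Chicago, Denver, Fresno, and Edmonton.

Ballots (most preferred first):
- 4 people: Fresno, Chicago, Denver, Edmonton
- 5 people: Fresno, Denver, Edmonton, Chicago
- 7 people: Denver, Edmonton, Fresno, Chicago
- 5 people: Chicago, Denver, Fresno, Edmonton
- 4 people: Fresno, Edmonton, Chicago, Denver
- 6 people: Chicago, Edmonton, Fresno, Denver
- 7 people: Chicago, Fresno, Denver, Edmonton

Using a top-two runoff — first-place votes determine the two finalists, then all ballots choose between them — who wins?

Fresno

Round 1 first-place votes: Chicago 18, Denver 7, Fresno 13, Edmonton 0. Chicago and Fresno advance.
Runoff: Chicago is ranked above Fresno on 18 ballots, Fresno above Chicago on 20.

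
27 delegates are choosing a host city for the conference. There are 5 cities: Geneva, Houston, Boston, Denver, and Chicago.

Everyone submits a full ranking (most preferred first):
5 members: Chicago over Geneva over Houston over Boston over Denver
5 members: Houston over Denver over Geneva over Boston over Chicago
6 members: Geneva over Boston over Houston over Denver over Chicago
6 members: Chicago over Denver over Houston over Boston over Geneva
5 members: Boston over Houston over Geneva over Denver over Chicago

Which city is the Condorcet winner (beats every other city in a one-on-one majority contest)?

Houston

Houston vs Geneva: 16–11
Houston vs Boston: 16–11
Houston vs Denver: 21–6
Houston vs Chicago: 16–11
Houston beats every other city.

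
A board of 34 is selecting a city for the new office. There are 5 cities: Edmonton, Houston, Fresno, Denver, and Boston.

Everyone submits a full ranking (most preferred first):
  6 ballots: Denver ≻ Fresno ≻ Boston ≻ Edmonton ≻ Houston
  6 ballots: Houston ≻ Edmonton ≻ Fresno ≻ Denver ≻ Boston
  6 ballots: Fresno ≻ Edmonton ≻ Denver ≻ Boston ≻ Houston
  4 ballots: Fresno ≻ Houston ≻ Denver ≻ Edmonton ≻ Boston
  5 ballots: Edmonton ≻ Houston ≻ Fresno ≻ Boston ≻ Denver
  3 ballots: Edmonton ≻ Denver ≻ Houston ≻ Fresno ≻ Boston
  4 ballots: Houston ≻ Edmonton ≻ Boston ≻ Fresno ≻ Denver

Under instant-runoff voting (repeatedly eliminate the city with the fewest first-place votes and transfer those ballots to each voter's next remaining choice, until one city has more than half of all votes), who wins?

Houston

Round 1: Edmonton 8, Houston 10, Fresno 10, Denver 6, Boston 0. Boston eliminated.
Round 2: Edmonton 8, Houston 10, Fresno 10, Denver 6. Denver eliminated.
Round 3: Edmonton 8, Houston 10, Fresno 16. Edmonton eliminated.
Round 4: Houston 18, Fresno 16. Houston has a majority (≥18).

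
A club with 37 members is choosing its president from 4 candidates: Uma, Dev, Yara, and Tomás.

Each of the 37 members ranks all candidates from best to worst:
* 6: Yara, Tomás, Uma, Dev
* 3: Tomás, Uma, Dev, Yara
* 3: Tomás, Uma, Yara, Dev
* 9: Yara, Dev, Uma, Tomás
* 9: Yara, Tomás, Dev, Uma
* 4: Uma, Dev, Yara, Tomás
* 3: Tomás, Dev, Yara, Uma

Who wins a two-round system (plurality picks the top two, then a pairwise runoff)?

Yara

Round 1 first-place votes: Uma 4, Dev 0, Yara 24, Tomás 9. Yara and Tomás advance.
Runoff: Yara is ranked above Tomás on 28 ballots, Tomás above Yara on 9.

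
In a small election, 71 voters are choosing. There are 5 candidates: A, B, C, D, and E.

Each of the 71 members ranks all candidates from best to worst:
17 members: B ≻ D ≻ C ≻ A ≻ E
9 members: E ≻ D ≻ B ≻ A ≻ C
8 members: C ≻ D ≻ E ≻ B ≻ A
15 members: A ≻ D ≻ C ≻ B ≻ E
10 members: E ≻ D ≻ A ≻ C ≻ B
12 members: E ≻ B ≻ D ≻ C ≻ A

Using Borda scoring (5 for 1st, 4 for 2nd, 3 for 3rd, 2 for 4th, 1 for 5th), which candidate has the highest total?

D

A: 17×2 + 9×2 + 8×1 + 15×5 + 10×3 + 12×1 = 177
B: 17×5 + 9×3 + 8×2 + 15×2 + 10×1 + 12×4 = 216
C: 17×3 + 9×1 + 8×5 + 15×3 + 10×2 + 12×2 = 189
D: 17×4 + 9×4 + 8×4 + 15×4 + 10×4 + 12×3 = 272
E: 17×1 + 9×5 + 8×3 + 15×1 + 10×5 + 12×5 = 211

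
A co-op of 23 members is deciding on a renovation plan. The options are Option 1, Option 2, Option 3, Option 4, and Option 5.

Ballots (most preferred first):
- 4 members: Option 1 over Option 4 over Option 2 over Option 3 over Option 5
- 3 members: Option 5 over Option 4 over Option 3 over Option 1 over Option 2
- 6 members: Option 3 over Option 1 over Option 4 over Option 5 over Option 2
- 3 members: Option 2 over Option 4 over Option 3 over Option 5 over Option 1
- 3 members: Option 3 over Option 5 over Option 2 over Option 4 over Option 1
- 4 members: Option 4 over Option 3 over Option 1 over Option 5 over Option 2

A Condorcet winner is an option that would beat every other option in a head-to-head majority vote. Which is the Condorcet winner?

Option 4

Option 4 vs Option 1: 13–10
Option 4 vs Option 2: 17–6
Option 4 vs Option 3: 14–9
Option 4 vs Option 5: 17–6
Option 4 beats every other option.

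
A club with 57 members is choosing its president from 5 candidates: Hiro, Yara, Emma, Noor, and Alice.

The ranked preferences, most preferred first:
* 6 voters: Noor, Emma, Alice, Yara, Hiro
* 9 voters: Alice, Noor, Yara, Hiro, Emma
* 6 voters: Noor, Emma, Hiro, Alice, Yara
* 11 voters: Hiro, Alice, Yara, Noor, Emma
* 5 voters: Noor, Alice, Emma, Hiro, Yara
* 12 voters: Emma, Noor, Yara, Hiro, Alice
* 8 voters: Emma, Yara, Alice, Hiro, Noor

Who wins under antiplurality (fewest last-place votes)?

Hiro

Last-place votes: Hiro 6, Yara 11, Emma 20, Noor 8, Alice 12.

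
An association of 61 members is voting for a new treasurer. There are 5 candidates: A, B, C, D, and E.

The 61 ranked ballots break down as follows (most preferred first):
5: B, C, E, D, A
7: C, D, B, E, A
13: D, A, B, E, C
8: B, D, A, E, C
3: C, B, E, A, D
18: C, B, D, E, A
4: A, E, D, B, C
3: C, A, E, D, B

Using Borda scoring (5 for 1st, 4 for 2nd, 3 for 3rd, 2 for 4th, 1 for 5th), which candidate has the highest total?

A: 5×1 + 7×1 + 13×4 + 8×3 + 3×2 + 18×1 + 4×5 + 3×4 = 144
B: 5×5 + 7×3 + 13×3 + 8×5 + 3×4 + 18×4 + 4×2 + 3×1 = 220
C: 5×4 + 7×5 + 13×1 + 8×1 + 3×5 + 18×5 + 4×1 + 3×5 = 200
D: 5×2 + 7×4 + 13×5 + 8×4 + 3×1 + 18×3 + 4×3 + 3×2 = 210
E: 5×3 + 7×2 + 13×2 + 8×2 + 3×3 + 18×2 + 4×4 + 3×3 = 141

B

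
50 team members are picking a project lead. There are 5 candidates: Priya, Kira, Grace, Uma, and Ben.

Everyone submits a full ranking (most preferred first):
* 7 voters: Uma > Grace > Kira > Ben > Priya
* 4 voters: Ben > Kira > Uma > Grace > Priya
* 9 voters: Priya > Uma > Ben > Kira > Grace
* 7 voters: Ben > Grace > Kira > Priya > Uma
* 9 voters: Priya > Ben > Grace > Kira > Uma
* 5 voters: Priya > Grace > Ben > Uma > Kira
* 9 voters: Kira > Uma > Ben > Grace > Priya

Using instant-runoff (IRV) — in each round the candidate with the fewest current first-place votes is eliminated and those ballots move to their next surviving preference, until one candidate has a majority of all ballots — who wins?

Kira

Round 1: Priya 23, Kira 9, Grace 0, Uma 7, Ben 11. Grace eliminated.
Round 2: Priya 23, Kira 9, Uma 7, Ben 11. Uma eliminated.
Round 3: Priya 23, Kira 16, Ben 11. Ben eliminated.
Round 4: Priya 23, Kira 27. Kira has a majority (≥26).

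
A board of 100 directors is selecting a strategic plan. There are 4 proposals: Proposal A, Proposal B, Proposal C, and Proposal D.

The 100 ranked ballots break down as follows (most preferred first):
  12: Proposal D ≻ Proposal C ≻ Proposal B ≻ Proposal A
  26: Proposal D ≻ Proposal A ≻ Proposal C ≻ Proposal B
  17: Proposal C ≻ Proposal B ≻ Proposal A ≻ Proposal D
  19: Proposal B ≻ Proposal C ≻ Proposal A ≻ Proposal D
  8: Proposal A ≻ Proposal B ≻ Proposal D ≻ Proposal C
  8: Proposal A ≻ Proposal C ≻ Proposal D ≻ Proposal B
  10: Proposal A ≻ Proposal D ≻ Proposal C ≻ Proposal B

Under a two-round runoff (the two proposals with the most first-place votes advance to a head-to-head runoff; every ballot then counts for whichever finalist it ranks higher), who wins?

Proposal A

Round 1 first-place votes: Proposal A 26, Proposal B 19, Proposal C 17, Proposal D 38. Proposal D and Proposal A advance.
Runoff: Proposal D is ranked above Proposal A on 38 ballots, Proposal A above Proposal D on 62.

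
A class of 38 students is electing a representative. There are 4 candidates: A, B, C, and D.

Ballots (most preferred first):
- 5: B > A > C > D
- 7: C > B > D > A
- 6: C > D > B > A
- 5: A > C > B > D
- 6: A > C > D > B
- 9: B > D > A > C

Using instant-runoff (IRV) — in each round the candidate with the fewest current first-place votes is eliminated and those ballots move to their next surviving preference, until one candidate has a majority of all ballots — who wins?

C

Round 1: A 11, B 14, C 13, D 0. D eliminated.
Round 2: A 11, B 14, C 13. A eliminated.
Round 3: B 14, C 24. C has a majority (≥20).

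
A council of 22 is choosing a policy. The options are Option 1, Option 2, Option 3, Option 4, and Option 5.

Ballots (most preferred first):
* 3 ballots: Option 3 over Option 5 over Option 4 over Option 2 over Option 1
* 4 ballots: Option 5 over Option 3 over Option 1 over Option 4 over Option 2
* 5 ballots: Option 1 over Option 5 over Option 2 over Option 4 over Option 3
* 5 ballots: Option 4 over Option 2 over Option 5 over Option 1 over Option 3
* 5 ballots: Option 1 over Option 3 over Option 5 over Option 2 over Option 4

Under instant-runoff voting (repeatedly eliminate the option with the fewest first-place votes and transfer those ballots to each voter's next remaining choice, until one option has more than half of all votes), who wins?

Option 5

Round 1: Option 1 10, Option 2 0, Option 3 3, Option 4 5, Option 5 4. Option 2 eliminated.
Round 2: Option 1 10, Option 3 3, Option 4 5, Option 5 4. Option 3 eliminated.
Round 3: Option 1 10, Option 4 5, Option 5 7. Option 4 eliminated.
Round 4: Option 1 10, Option 5 12. Option 5 has a majority (≥12).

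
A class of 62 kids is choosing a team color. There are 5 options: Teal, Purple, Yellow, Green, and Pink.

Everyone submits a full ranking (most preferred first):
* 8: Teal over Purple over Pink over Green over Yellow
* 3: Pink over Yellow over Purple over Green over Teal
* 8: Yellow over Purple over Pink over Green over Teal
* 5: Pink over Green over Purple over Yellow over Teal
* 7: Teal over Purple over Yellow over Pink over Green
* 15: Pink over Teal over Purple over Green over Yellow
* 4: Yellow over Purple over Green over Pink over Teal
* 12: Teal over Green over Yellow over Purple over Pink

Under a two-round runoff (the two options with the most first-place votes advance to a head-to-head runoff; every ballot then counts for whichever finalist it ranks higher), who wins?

Pink

Round 1 first-place votes: Teal 27, Purple 0, Yellow 12, Green 0, Pink 23. Teal and Pink advance.
Runoff: Teal is ranked above Pink on 27 ballots, Pink above Teal on 35.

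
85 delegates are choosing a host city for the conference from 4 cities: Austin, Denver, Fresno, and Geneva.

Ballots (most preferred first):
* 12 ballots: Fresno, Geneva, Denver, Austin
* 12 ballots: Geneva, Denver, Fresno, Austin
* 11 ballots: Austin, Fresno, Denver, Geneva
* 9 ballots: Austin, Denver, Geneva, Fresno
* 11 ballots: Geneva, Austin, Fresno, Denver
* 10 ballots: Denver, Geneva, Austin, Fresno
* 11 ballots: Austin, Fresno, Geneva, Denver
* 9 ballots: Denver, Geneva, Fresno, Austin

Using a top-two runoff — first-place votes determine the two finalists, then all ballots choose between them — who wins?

Geneva

Round 1 first-place votes: Austin 31, Denver 19, Fresno 12, Geneva 23. Austin and Geneva advance.
Runoff: Austin is ranked above Geneva on 31 ballots, Geneva above Austin on 54.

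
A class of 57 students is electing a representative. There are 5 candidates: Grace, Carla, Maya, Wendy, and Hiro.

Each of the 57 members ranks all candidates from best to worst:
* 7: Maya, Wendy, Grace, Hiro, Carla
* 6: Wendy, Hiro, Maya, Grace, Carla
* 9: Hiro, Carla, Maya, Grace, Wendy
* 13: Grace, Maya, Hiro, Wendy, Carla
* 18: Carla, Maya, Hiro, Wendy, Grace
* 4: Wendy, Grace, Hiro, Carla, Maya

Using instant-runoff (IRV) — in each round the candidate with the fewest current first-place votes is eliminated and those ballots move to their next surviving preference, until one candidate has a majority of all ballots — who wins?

Wendy

Round 1: Grace 13, Carla 18, Maya 7, Wendy 10, Hiro 9. Maya eliminated.
Round 2: Grace 13, Carla 18, Wendy 17, Hiro 9. Hiro eliminated.
Round 3: Grace 13, Carla 27, Wendy 17. Grace eliminated.
Round 4: Carla 27, Wendy 30. Wendy has a majority (≥29).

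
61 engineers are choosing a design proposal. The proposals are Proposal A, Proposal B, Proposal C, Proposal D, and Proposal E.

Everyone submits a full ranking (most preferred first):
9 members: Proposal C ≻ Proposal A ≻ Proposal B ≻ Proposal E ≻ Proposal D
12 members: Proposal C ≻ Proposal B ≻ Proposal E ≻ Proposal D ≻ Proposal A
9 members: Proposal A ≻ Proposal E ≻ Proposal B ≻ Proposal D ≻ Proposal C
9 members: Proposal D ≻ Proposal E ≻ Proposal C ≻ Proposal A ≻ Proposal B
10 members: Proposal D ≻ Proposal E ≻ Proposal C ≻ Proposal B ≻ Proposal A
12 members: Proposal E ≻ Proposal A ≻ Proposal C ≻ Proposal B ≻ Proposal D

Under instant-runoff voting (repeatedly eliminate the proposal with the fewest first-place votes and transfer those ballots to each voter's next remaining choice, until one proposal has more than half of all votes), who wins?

Proposal E

Round 1: Proposal A 9, Proposal B 0, Proposal C 21, Proposal D 19, Proposal E 12. Proposal B eliminated.
Round 2: Proposal A 9, Proposal C 21, Proposal D 19, Proposal E 12. Proposal A eliminated.
Round 3: Proposal C 21, Proposal D 19, Proposal E 21. Proposal D eliminated.
Round 4: Proposal C 21, Proposal E 40. Proposal E has a majority (≥31).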